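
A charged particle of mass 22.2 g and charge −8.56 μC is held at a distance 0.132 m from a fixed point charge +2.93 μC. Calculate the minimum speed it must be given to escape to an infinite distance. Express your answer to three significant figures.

12.4 m/s

To just escape, total mechanical energy must reach zero at infinity: ½mv²_min + U = 0, so ½mv²_min = −U = |kQq|/r.
|U| = |kQq|/r = (8.99×10⁹ N·m²/C²)(2.93×10⁻⁶)(8.56×10⁻⁶)/(0.132) = 1.71 J.
v_min = √(2|U|/m) = √(2·1.71/0.0222) = 12.4 m/s.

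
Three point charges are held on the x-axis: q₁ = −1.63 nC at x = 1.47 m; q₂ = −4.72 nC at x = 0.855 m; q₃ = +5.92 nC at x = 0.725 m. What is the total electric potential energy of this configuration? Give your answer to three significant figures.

-1.94×10⁻⁶ J

The work to assemble the configuration equals its total potential energy, U = Σ kqᵢqⱼ/rᵢⱼ over all pairs.
Pair separations: r₁₂ = 0.615 m, r₁₃ = 0.745 m, r₂₃ = 0.130 m.
U = (1.12×10⁻⁷) + (-1.16×10⁻⁷) + (-1.93×10⁻⁶) = -1.94×10⁻⁶ J.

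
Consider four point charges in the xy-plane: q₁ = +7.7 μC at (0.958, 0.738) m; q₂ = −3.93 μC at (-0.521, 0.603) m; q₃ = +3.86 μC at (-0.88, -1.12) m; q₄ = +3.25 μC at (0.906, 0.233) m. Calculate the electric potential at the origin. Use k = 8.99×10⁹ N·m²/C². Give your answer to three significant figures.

6.85×10⁴ V

Electric potential is a scalar, so the contributions from each charge add algebraically: V = Σ kqᵢ/rᵢ.
Distances from the field point to each charge: r₁ = 1.21 m, r₂ = 0.797 m, r₃ = 1.42 m, r₄ = 0.935 m.
V = k[(7.70×10⁻⁶)/(1.21) + (-3.93×10⁻⁶)/(0.797) + (3.86×10⁻⁶)/(1.42) + (3.25×10⁻⁶)/(0.935)] = 6.85×10⁴ V.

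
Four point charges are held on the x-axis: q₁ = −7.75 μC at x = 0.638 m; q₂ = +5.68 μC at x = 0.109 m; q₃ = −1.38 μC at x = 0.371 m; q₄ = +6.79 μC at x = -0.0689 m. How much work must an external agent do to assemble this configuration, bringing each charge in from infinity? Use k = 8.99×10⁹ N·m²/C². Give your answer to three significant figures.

0.431 J

The assembly work is the sum of pairwise potential energies, U = Σ_{i<j} kqᵢqⱼ/rᵢⱼ.
Pair separations: r₁₂ = 0.529 m, r₁₃ = 0.267 m, r₁₄ = 0.707 m, r₂₃ = 0.262 m, r₂₄ = 0.178 m, r₃₄ = 0.440 m.
Summing all 6 pair terms gives U = 0.431 J.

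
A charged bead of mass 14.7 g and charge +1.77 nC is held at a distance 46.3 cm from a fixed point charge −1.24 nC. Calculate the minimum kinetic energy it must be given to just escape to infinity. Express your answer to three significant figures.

To just escape, total mechanical energy must reach zero at infinity: ½mv²_min + U = 0, so ½mv²_min = −U = |kQq|/r.
|U| = |kQq|/r = (8.99×10⁹ N·m²/C²)(1.24×10⁻⁹)(1.77×10⁻⁹)/(0.463) = 4.26×10⁻⁸ J.

4.26×10⁻⁸ J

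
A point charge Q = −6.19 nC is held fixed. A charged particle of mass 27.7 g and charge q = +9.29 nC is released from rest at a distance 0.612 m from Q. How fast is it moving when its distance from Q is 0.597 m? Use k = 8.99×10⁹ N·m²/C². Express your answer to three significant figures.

1.24×10⁻³ m/s

Only the electrostatic force acts, so mechanical energy is conserved: ½mv² = U₁ − U₂ = kQq(1/r₁ − 1/r₂).
U₁ − U₂ = (8.99×10⁹ N·m²/C²)(-6.19×10⁻⁹ C)(9.29×10⁻⁹ C)(1/0.612 − 1/0.597) = 2.12×10⁻⁸ J.
v = √(2·2.12×10⁻⁸/0.0277) = 1.24×10⁻³ m/s.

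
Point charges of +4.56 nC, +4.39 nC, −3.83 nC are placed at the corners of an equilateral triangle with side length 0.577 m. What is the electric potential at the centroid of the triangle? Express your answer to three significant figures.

138 V

The total potential is the scalar sum of each charge's contribution, V = Σ kqᵢ/rᵢ.
The distance from each vertex to the centroid is a/√3 = 0.333 m.
V = k[(4.56×10⁻⁹)/(0.333) + (4.39×10⁻⁹)/(0.333) + (-3.83×10⁻⁹)/(0.333)] = 138 V.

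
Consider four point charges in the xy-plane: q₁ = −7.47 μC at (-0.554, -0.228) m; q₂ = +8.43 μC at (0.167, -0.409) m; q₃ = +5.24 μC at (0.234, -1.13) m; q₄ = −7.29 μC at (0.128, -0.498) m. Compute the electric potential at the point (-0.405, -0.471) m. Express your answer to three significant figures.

Electric potential is a scalar, so the contributions from each charge add algebraically: V = Σ kqᵢ/rᵢ.
Distances from the field point to each charge: r₁ = 0.285 m, r₂ = 0.575 m, r₃ = 0.918 m, r₄ = 0.534 m.
V = k[(-7.47×10⁻⁶)/(0.285) + (8.43×10⁻⁶)/(0.575) + (5.24×10⁻⁶)/(0.918) + (-7.29×10⁻⁶)/(0.534)] = -1.75×10⁵ V.

-1.75×10⁵ V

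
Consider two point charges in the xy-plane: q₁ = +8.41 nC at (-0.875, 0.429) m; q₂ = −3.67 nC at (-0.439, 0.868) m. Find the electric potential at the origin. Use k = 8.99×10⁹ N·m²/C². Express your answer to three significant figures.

43.7 V

Electric potential is a scalar, so the contributions from each charge add algebraically: V = Σ kqᵢ/rᵢ.
Distances from the field point to each charge: r₁ = 0.975 m, r₂ = 0.973 m.
V = k[(8.41×10⁻⁹)/(0.975) + (-3.67×10⁻⁹)/(0.973)] = 43.7 V.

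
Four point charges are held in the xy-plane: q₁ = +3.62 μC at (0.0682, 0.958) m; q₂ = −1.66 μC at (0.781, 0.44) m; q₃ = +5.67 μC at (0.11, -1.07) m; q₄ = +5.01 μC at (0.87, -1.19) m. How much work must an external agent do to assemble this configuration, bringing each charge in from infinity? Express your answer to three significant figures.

The work to assemble the configuration equals its total potential energy, U = Σ kqᵢqⱼ/rᵢⱼ over all pairs.
Pair separations: r₁₂ = 0.881 m, r₁₃ = 2.03 m, r₁₄ = 2.29 m, r₂₃ = 1.65 m, r₂₄ = 1.63 m, r₃₄ = 0.769 m.
Summing all 6 pair terms gives U = 0.336 J.

0.336 J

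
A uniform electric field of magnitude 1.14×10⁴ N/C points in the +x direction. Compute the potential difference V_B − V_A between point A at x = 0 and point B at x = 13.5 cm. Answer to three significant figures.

-1540 V

In a uniform field, potential decreases in the direction of E: V_B − V_A = −E·Δx.
V_B − V_A = −(1.14×10⁴ V/m)(0.135 m) = -1540 V.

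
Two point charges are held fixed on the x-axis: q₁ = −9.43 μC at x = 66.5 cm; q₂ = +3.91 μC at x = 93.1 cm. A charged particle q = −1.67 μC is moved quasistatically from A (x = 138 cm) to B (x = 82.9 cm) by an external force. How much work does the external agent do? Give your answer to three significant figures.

For quasistatic motion the external work equals the change in potential energy: W_ext = qΔV = q(V_B − V_A).
At A: distances to the source charges are 0.715 m, 0.449 m; V_A = Σ kqᵢ/rᵢ = -4.03×10⁴ V.
At B: distances to the source charges are 0.164 m, 0.102 m; V_B = Σ kqᵢ/rᵢ = -1.72×10⁵ V.
ΔV = V_B − V_A = -1.32×10⁵ V.
W_ext = qΔV = (-1.67×10⁻⁶ C)(-1.32×10⁵ V) = 0.220 J.

0.220 J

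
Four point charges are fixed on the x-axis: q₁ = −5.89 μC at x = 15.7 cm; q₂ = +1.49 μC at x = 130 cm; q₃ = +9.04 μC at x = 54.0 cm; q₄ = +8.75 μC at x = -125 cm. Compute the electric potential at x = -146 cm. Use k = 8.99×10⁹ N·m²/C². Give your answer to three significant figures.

The total potential is the scalar sum of each charge's contribution, V = Σ kqᵢ/rᵢ.
Distances from the field point to each charge: r₁ = 1.62 m, r₂ = 2.76 m, r₃ = 2.00 m, r₄ = 0.210 m.
V = k[(-5.89×10⁻⁶)/(1.62) + (1.49×10⁻⁶)/(2.76) + (9.04×10⁻⁶)/(2.00) + (8.75×10⁻⁶)/(0.210)] = 3.87×10⁵ V.

3.87×10⁵ V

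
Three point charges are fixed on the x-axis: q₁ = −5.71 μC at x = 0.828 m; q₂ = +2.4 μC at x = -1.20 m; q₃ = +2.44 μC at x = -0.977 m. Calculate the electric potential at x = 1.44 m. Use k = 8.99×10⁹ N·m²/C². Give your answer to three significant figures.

-6.66×10⁴ V

Electric potential is a scalar, so the contributions from each charge add algebraically: V = Σ kqᵢ/rᵢ.
Distances from the field point to each charge: r₁ = 0.612 m, r₂ = 2.64 m, r₃ = 2.42 m.
V = k[(-5.71×10⁻⁶)/(0.612) + (2.40×10⁻⁶)/(2.64) + (2.44×10⁻⁶)/(2.42)] = -6.66×10⁴ V.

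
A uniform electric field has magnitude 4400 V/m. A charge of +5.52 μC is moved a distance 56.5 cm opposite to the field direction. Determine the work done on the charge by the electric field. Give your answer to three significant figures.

The potential change for a displacement 56.5 cm opposite to the field direction is ΔV = +Ed = 2490 V.
W_field = −qΔV = -0.0137 J.

-0.0137 J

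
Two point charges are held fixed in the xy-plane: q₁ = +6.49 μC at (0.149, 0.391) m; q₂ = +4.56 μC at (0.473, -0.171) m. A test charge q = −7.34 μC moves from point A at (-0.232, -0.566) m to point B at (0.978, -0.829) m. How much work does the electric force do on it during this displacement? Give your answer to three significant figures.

-0.135 J

The work done by the electric force is W_field = −ΔU = −q(V_B − V_A) = q(V_A − V_B).
At A: distances to the source charges are 1.03 m, 0.808 m; V_A = Σ kqᵢ/rᵢ = 1.07×10⁵ V.
At B: distances to the source charges are 1.48 m, 0.829 m; V_B = Σ kqᵢ/rᵢ = 8.90×10⁴ V.
ΔV = V_B − V_A = -1.84×10⁴ V.
W_field = −qΔV = −(-7.34×10⁻⁶ C)(-1.84×10⁴ V) = -0.135 J.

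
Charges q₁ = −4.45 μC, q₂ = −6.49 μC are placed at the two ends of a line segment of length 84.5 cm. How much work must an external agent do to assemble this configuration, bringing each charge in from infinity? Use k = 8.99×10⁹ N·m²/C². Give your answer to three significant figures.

The work to assemble the configuration equals its total potential energy, U = Σ kqᵢqⱼ/rᵢⱼ over all pairs.
The separation is r = 0.845 m.
U = (0.307) = 0.307 J.

0.307 J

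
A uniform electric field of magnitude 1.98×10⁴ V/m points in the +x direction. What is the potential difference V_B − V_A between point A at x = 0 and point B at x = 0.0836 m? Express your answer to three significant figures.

-1660 V

In a uniform field, potential decreases in the direction of E: V_B − V_A = −E·Δx.
V_B − V_A = −(1.98×10⁴ V/m)(0.0836 m) = -1660 V.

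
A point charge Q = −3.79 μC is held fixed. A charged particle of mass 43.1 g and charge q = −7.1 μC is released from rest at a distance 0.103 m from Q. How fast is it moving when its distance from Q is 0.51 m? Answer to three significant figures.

9.33 m/s

Only the electrostatic force acts, so mechanical energy is conserved: ½mv² = U₁ − U₂ = kQq(1/r₁ − 1/r₂).
U₁ − U₂ = (8.99×10⁹ N·m²/C²)(-3.79×10⁻⁶ C)(-7.10×10⁻⁶ C)(1/0.103 − 1/0.510) = 1.87 J.
v = √(2·1.87/0.0431) = 9.33 m/s.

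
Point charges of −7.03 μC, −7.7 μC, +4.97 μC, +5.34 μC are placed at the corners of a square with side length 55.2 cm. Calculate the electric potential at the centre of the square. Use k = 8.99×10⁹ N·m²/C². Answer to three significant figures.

-1.02×10⁵ V

Electric potential is a scalar, so the contributions from each charge add algebraically: V = Σ kqᵢ/rᵢ.
The distance from each corner to the centre is a√2/2 = 0.390 m.
V = k[(-7.03×10⁻⁶)/(0.390) + (-7.70×10⁻⁶)/(0.390) + (4.97×10⁻⁶)/(0.390) + (5.34×10⁻⁶)/(0.390)] = -1.02×10⁵ V.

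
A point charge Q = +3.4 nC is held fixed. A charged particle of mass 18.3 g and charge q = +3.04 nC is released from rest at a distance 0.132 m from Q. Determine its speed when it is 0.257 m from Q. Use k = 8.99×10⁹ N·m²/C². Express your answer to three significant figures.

6.12×10⁻³ m/s

Only the electrostatic force acts, so mechanical energy is conserved: ½mv² = U₁ − U₂ = kQq(1/r₁ − 1/r₂).
U₁ − U₂ = (8.99×10⁹ N·m²/C²)(3.40×10⁻⁹ C)(3.04×10⁻⁹ C)(1/0.132 − 1/0.257) = 3.42×10⁻⁷ J.
v = √(2·3.42×10⁻⁷/0.0183) = 6.12×10⁻³ m/s.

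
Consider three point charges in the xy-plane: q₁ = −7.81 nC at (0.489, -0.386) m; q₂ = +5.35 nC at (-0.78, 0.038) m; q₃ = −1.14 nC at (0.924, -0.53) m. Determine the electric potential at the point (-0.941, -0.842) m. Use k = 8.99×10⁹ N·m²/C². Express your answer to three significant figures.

1.56 V

The total potential is the scalar sum of each charge's contribution, V = Σ kqᵢ/rᵢ.
Distances from the field point to each charge: r₁ = 1.50 m, r₂ = 0.895 m, r₃ = 1.89 m.
V = k[(-7.81×10⁻⁹)/(1.50) + (5.35×10⁻⁹)/(0.895) + (-1.14×10⁻⁹)/(1.89)] = 1.56 V.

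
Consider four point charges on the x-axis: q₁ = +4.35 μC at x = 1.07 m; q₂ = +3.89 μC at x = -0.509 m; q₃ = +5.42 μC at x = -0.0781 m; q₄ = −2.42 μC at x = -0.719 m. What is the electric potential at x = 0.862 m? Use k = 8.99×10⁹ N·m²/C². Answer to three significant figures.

2.52×10⁵ V

Electric potential is a scalar, so the contributions from each charge add algebraically: V = Σ kqᵢ/rᵢ.
Distances from the field point to each charge: r₁ = 0.208 m, r₂ = 1.37 m, r₃ = 0.940 m, r₄ = 1.58 m.
V = k[(4.35×10⁻⁶)/(0.208) + (3.89×10⁻⁶)/(1.37) + (5.42×10⁻⁶)/(0.940) + (-2.42×10⁻⁶)/(1.58)] = 2.52×10⁵ V.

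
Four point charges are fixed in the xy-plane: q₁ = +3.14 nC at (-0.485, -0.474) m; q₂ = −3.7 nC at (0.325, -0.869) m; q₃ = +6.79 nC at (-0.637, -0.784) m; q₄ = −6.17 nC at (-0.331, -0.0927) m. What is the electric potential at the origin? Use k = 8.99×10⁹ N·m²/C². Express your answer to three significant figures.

The total potential is the scalar sum of each charge's contribution, V = Σ kqᵢ/rᵢ.
Distances from the field point to each charge: r₁ = 0.678 m, r₂ = 0.928 m, r₃ = 1.01 m, r₄ = 0.344 m.
V = k[(3.14×10⁻⁹)/(0.678) + (-3.70×10⁻⁹)/(0.928) + (6.79×10⁻⁹)/(1.01) + (-6.17×10⁻⁹)/(0.344)] = -95.2 V.

-95.2 V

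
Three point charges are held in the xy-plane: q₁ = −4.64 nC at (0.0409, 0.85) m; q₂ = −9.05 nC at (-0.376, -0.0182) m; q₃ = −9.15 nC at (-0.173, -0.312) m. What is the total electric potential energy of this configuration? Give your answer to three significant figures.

The work to assemble the configuration equals its total potential energy, U = Σ kqᵢqⱼ/rᵢⱼ over all pairs.
Pair separations: r₁₂ = 0.963 m, r₁₃ = 1.18 m, r₂₃ = 0.357 m.
U = (3.92×10⁻⁷) + (3.23×10⁻⁷) + (2.08×10⁻⁶) = 2.80×10⁻⁶ J.

2.80×10⁻⁶ J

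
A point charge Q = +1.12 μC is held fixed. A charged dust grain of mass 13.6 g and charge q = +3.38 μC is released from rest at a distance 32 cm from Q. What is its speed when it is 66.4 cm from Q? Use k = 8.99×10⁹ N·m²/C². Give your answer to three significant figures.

Only the electrostatic force acts, so mechanical energy is conserved: ½mv² = U₁ − U₂ = kQq(1/r₁ − 1/r₂).
U₁ − U₂ = (8.99×10⁹ N·m²/C²)(1.12×10⁻⁶ C)(3.38×10⁻⁶ C)(1/0.320 − 1/0.664) = 0.0551 J.
v = √(2·0.0551/0.0136) = 2.85 m/s.

2.85 m/s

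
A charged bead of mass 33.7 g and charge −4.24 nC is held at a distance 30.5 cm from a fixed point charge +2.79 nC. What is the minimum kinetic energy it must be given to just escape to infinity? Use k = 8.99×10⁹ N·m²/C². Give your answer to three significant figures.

To just escape, total mechanical energy must reach zero at infinity: ½mv²_min + U = 0, so ½mv²_min = −U = |kQq|/r.
|U| = |kQq|/r = (8.99×10⁹ N·m²/C²)(2.79×10⁻⁹)(4.24×10⁻⁹)/(0.305) = 3.49×10⁻⁷ J.

3.49×10⁻⁷ J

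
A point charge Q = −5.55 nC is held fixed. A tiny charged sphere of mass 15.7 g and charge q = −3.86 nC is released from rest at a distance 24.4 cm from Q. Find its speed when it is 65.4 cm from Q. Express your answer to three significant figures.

7.94×10⁻³ m/s

Only the electrostatic force acts, so mechanical energy is conserved: ½mv² = U₁ − U₂ = kQq(1/r₁ − 1/r₂).
U₁ − U₂ = (8.99×10⁹ N·m²/C²)(-5.55×10⁻⁹ C)(-3.86×10⁻⁹ C)(1/0.244 − 1/0.654) = 4.95×10⁻⁷ J.
v = √(2·4.95×10⁻⁷/0.0157) = 7.94×10⁻³ m/s.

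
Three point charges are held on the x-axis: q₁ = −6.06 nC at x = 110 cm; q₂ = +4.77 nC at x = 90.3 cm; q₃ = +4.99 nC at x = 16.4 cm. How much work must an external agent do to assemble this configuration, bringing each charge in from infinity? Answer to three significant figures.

The work to assemble the configuration equals its total potential energy, U = Σ kqᵢqⱼ/rᵢⱼ over all pairs.
Pair separations: r₁₂ = 0.197 m, r₁₃ = 0.936 m, r₂₃ = 0.739 m.
U = (-1.32×10⁻⁶) + (-2.90×10⁻⁷) + (2.90×10⁻⁷) = -1.32×10⁻⁶ J.

-1.32×10⁻⁶ J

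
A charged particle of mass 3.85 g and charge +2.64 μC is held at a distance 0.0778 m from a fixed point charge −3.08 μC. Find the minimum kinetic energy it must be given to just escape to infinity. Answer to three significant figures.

0.940 J

To just escape, total mechanical energy must reach zero at infinity: ½mv²_min + U = 0, so ½mv²_min = −U = |kQq|/r.
|U| = |kQq|/r = (8.99×10⁹ N·m²/C²)(3.08×10⁻⁶)(2.64×10⁻⁶)/(0.0778) = 0.940 J.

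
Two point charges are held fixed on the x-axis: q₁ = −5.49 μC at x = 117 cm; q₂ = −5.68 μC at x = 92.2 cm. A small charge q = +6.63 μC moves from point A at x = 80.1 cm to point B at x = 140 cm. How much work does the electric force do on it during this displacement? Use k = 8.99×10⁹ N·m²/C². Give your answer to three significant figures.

The work done by the electric force is W_field = −ΔU = −q(V_B − V_A) = q(V_A − V_B).
At A: distances to the source charges are 0.369 m, 0.121 m; V_A = Σ kqᵢ/rᵢ = -5.56×10⁵ V.
At B: distances to the source charges are 0.230 m, 0.478 m; V_B = Σ kqᵢ/rᵢ = -3.21×10⁵ V.
ΔV = V_B − V_A = 2.34×10⁵ V.
W_field = −qΔV = −(6.63×10⁻⁶ C)(2.34×10⁵ V) = -1.55 J.

-1.55 J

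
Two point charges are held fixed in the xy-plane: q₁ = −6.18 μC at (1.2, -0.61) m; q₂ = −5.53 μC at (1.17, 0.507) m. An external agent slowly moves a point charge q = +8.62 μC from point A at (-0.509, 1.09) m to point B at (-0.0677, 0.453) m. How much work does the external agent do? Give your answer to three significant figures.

-0.196 J

For quasistatic motion the external work equals the change in potential energy: W_ext = qΔV = q(V_B − V_A).
At A: distances to the source charges are 2.41 m, 1.78 m; V_A = Σ kqᵢ/rᵢ = -5.10×10⁴ V.
At B: distances to the source charges are 1.65 m, 1.24 m; V_B = Σ kqᵢ/rᵢ = -7.37×10⁴ V.
ΔV = V_B − V_A = -2.27×10⁴ V.
W_ext = qΔV = (8.62×10⁻⁶ C)(-2.27×10⁴ V) = -0.196 J.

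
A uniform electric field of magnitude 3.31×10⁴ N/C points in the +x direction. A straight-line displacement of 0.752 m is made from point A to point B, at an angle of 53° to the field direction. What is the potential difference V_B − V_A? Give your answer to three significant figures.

Only the component of displacement along E changes the potential: ΔV = −E·d·cosθ.
ΔV = −(3.31×10⁴ V/m)(0.752 m)cos53° = -1.50×10⁴ V.

-1.50×10⁴ V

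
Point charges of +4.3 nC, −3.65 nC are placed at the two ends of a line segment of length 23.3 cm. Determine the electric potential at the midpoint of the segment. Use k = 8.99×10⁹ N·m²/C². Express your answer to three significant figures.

50.2 V

The total potential is the scalar sum of each charge's contribution, V = Σ kqᵢ/rᵢ.
Each charge is 0.117 m from the midpoint.
V = k[(4.30×10⁻⁹)/(0.117) + (-3.65×10⁻⁹)/(0.117)] = 50.2 V.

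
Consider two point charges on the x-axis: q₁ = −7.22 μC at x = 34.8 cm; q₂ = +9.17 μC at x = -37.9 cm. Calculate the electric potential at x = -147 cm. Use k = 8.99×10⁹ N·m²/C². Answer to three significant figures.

Electric potential is a scalar, so the contributions from each charge add algebraically: V = Σ kqᵢ/rᵢ.
Distances from the field point to each charge: r₁ = 1.82 m, r₂ = 1.09 m.
V = k[(-7.22×10⁻⁶)/(1.82) + (9.17×10⁻⁶)/(1.09)] = 3.99×10⁴ V.

3.99×10⁴ V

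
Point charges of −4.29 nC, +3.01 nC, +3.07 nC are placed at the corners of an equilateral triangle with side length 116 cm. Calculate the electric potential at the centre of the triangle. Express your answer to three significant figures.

The total potential is the scalar sum of each charge's contribution, V = Σ kqᵢ/rᵢ.
The distance from each vertex to the centroid is a/√3 = 0.670 m.
V = k[(-4.29×10⁻⁹)/(0.670) + (3.01×10⁻⁹)/(0.670) + (3.07×10⁻⁹)/(0.670)] = 24.0 V.

24.0 V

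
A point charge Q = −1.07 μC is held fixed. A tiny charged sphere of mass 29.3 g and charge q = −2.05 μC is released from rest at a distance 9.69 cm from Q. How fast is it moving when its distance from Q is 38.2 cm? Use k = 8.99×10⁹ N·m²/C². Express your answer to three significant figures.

Only the electrostatic force acts, so mechanical energy is conserved: ½mv² = U₁ − U₂ = kQq(1/r₁ − 1/r₂).
U₁ − U₂ = (8.99×10⁹ N·m²/C²)(-1.07×10⁻⁶ C)(-2.05×10⁻⁶ C)(1/0.0969 − 1/0.382) = 0.152 J.
v = √(2·0.152/0.0293) = 3.22 m/s.

3.22 m/s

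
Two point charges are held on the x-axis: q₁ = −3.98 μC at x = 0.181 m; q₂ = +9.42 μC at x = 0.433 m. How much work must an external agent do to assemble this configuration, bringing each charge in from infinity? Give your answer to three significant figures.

-1.34 J

The assembly work is the sum of pairwise potential energies, U = Σ_{i<j} kqᵢqⱼ/rᵢⱼ.
Pair separations: r₁₂ = 0.252 m.
U = (-1.34) = -1.34 J.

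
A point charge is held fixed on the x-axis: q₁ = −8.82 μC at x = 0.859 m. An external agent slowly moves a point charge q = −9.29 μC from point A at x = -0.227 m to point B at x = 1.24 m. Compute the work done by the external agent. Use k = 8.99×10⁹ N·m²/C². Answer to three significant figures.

For quasistatic motion the external work equals the change in potential energy: W_ext = qΔV = q(V_B − V_A).
At A: distance to the source charge is 1.09 m; V_A = kq₁/r = -7.30×10⁴ V.
At B: distance to the source charge is 0.381 m; V_B = kq₁/r = -2.08×10⁵ V.
ΔV = V_B − V_A = -1.35×10⁵ V.
W_ext = qΔV = (-9.29×10⁻⁶ C)(-1.35×10⁵ V) = 1.26 J.

1.26 J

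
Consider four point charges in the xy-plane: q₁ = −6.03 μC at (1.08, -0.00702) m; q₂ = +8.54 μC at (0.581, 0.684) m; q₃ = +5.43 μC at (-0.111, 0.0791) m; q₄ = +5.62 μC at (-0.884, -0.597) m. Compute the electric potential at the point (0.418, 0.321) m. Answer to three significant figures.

The total potential is the scalar sum of each charge's contribution, V = Σ kqᵢ/rᵢ.
Distances from the field point to each charge: r₁ = 0.739 m, r₂ = 0.398 m, r₃ = 0.582 m, r₄ = 1.59 m.
V = k[(-6.03×10⁻⁶)/(0.739) + (8.54×10⁻⁶)/(0.398) + (5.43×10⁻⁶)/(0.582) + (5.62×10⁻⁶)/(1.59)] = 2.35×10⁵ V.

2.35×10⁵ V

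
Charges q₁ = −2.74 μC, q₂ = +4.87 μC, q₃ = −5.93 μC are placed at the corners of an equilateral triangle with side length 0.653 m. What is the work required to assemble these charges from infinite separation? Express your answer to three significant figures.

The work to assemble the configuration equals its total potential energy, U = Σ kqᵢqⱼ/rᵢⱼ over all pairs.
All three pair separations equal the side length, 0.653 m.
U = (-0.184) + (0.224) + (-0.398) = -0.358 J.

-0.358 J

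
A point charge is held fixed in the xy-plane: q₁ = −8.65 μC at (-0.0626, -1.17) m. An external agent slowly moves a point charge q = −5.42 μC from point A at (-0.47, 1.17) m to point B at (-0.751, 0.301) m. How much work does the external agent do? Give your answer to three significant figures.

For quasistatic motion the external work equals the change in potential energy: W_ext = qΔV = q(V_B − V_A).
At A: distance to the source charge is 2.38 m; V_A = kq₁/r = -3.27×10⁴ V.
At B: distance to the source charge is 1.62 m; V_B = kq₁/r = -4.79×10⁴ V.
ΔV = V_B − V_A = -1.51×10⁴ V.
W_ext = qΔV = (-5.42×10⁻⁶ C)(-1.51×10⁴ V) = 0.0821 J.

0.0821 J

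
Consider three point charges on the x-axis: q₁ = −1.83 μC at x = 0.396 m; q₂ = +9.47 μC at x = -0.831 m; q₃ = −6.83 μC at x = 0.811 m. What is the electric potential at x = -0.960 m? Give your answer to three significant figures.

6.13×10⁵ V

Electric potential is a scalar, so the contributions from each charge add algebraically: V = Σ kqᵢ/rᵢ.
Distances from the field point to each charge: r₁ = 1.36 m, r₂ = 0.129 m, r₃ = 1.77 m.
V = k[(-1.83×10⁻⁶)/(1.36) + (9.47×10⁻⁶)/(0.129) + (-6.83×10⁻⁶)/(1.77)] = 6.13×10⁵ V.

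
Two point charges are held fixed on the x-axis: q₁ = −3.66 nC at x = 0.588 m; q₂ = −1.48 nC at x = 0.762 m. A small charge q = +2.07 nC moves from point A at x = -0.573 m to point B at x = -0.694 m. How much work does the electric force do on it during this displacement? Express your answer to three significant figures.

The work done by the electric force is W_field = −ΔU = −q(V_B − V_A) = q(V_A − V_B).
At A: distances to the source charges are 1.16 m, 1.33 m; V_A = Σ kqᵢ/rᵢ = -38.3 V.
At B: distances to the source charges are 1.28 m, 1.46 m; V_B = Σ kqᵢ/rᵢ = -34.8 V.
ΔV = V_B − V_A = 3.50 V.
W_field = −qΔV = −(2.07×10⁻⁹ C)(3.50 V) = -7.25×10⁻⁹ J.

-7.25×10⁻⁹ J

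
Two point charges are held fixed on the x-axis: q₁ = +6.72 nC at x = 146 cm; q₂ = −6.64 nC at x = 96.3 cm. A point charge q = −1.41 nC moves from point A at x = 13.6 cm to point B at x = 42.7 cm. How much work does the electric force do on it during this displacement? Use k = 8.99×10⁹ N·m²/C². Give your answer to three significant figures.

The work done by the electric force is W_field = −ΔU = −q(V_B − V_A) = q(V_A − V_B).
At A: distances to the source charges are 1.32 m, 0.827 m; V_A = Σ kqᵢ/rᵢ = -26.6 V.
At B: distances to the source charges are 1.03 m, 0.536 m; V_B = Σ kqᵢ/rᵢ = -52.9 V.
ΔV = V_B − V_A = -26.3 V.
W_field = −qΔV = −(-1.41×10⁻⁹ C)(-26.3 V) = -3.71×10⁻⁸ J.

-3.71×10⁻⁸ J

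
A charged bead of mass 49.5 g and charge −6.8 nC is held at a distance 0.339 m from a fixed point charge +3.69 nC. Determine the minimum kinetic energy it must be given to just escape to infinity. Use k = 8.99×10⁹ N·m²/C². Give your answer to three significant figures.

To just escape, total mechanical energy must reach zero at infinity: ½mv²_min + U = 0, so ½mv²_min = −U = |kQq|/r.
|U| = |kQq|/r = (8.99×10⁹ N·m²/C²)(3.69×10⁻⁹)(6.80×10⁻⁹)/(0.339) = 6.65×10⁻⁷ J.

6.65×10⁻⁷ J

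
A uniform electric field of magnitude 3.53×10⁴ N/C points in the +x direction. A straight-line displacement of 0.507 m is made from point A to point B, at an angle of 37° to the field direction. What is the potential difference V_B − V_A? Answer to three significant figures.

Only the component of displacement along E changes the potential: ΔV = −E·d·cosθ.
ΔV = −(3.53×10⁴ V/m)(0.507 m)cos37° = -1.43×10⁴ V.

-1.43×10⁴ V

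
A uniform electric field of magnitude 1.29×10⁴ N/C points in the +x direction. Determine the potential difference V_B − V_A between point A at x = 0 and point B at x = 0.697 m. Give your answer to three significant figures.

In a uniform field, potential decreases in the direction of E: V_B − V_A = −E·Δx.
V_B − V_A = −(1.29×10⁴ V/m)(0.697 m) = -8990 V.

-8990 V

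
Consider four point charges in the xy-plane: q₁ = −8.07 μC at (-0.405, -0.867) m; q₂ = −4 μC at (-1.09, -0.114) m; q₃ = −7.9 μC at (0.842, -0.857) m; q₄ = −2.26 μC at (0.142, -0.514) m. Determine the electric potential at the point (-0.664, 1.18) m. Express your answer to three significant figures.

The total potential is the scalar sum of each charge's contribution, V = Σ kqᵢ/rᵢ.
Distances from the field point to each charge: r₁ = 2.06 m, r₂ = 1.36 m, r₃ = 2.53 m, r₄ = 1.88 m.
V = k[(-8.07×10⁻⁶)/(2.06) + (-4.00×10⁻⁶)/(1.36) + (-7.90×10⁻⁶)/(2.53) + (-2.26×10⁻⁶)/(1.88)] = -1.00×10⁵ V.

-1.00×10⁵ V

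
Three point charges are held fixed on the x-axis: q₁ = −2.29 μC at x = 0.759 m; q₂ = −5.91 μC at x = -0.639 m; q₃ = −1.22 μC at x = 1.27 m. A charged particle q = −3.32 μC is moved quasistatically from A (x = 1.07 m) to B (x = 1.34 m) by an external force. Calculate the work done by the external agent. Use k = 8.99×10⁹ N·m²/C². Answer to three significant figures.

0.222 J

For quasistatic motion the external work equals the change in potential energy: W_ext = qΔV = q(V_B − V_A).
At A: distances to the source charges are 0.311 m, 1.71 m, 0.200 m; V_A = Σ kqᵢ/rᵢ = -1.52×10⁵ V.
At B: distances to the source charges are 0.581 m, 1.98 m, 0.0700 m; V_B = Σ kqᵢ/rᵢ = -2.19×10⁵ V.
ΔV = V_B − V_A = -6.68×10⁴ V.
W_ext = qΔV = (-3.32×10⁻⁶ C)(-6.68×10⁴ V) = 0.222 J.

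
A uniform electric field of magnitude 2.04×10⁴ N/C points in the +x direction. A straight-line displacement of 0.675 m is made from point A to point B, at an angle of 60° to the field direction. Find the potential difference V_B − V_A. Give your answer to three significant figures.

Only the component of displacement along E changes the potential: ΔV = −E·d·cosθ.
ΔV = −(2.04×10⁴ V/m)(0.675 m)cos60° = -6880 V.

-6880 V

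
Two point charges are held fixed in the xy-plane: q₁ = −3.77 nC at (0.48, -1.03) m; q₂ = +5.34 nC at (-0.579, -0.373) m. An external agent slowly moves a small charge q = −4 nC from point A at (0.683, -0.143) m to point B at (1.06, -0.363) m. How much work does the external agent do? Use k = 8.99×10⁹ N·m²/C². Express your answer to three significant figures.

3.69×10⁻⁸ J

For quasistatic motion the external work equals the change in potential energy: W_ext = qΔV = q(V_B − V_A).
At A: distances to the source charges are 0.910 m, 1.28 m; V_A = Σ kqᵢ/rᵢ = 0.177 V.
At B: distances to the source charges are 0.884 m, 1.64 m; V_B = Σ kqᵢ/rᵢ = -9.05 V.
ΔV = V_B − V_A = -9.23 V.
W_ext = qΔV = (-4.00×10⁻⁹ C)(-9.23 V) = 3.69×10⁻⁸ J.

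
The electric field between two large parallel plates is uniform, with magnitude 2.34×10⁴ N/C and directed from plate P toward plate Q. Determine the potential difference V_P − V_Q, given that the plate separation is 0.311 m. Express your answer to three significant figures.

7280 V

In a uniform field, potential decreases in the direction of E: ΔV = −E·d for a displacement d parallel to E.
Going from Q to P is a displacement of 0.311 m opposite to the field, so V_P − V_Q = +Ed = 7280 V.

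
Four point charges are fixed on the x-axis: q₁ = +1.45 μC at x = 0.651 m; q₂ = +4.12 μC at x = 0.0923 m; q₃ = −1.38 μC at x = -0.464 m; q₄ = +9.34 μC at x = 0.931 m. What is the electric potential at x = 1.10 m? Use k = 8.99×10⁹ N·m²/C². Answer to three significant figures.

5.55×10⁵ V

The total potential is the scalar sum of each charge's contribution, V = Σ kqᵢ/rᵢ.
Distances from the field point to each charge: r₁ = 0.449 m, r₂ = 1.01 m, r₃ = 1.56 m, r₄ = 0.169 m.
V = k[(1.45×10⁻⁶)/(0.449) + (4.12×10⁻⁶)/(1.01) + (-1.38×10⁻⁶)/(1.56) + (9.34×10⁻⁶)/(0.169)] = 5.55×10⁵ V.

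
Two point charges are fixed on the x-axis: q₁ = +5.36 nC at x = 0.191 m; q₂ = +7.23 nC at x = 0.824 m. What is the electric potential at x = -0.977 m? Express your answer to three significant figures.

77.3 V

Electric potential is a scalar, so the contributions from each charge add algebraically: V = Σ kqᵢ/rᵢ.
Distances from the field point to each charge: r₁ = 1.17 m, r₂ = 1.80 m.
V = k[(5.36×10⁻⁹)/(1.17) + (7.23×10⁻⁹)/(1.80)] = 77.3 V.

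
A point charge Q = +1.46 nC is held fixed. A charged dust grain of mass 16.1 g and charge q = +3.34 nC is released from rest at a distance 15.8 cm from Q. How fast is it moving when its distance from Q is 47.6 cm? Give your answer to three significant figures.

Only the electrostatic force acts, so mechanical energy is conserved: ½mv² = U₁ − U₂ = kQq(1/r₁ − 1/r₂).
U₁ − U₂ = (8.99×10⁹ N·m²/C²)(1.46×10⁻⁹ C)(3.34×10⁻⁹ C)(1/0.158 − 1/0.476) = 1.85×10⁻⁷ J.
v = √(2·1.85×10⁻⁷/0.0161) = 4.80×10⁻³ m/s.

4.80×10⁻³ m/s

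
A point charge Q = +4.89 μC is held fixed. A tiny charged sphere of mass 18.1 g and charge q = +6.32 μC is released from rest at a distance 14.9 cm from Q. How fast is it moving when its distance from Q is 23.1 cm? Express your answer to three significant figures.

8.55 m/s

Only the electrostatic force acts, so mechanical energy is conserved: ½mv² = U₁ − U₂ = kQq(1/r₁ − 1/r₂).
U₁ − U₂ = (8.99×10⁹ N·m²/C²)(4.89×10⁻⁶ C)(6.32×10⁻⁶ C)(1/0.149 − 1/0.231) = 0.662 J.
v = √(2·0.662/0.0181) = 8.55 m/s.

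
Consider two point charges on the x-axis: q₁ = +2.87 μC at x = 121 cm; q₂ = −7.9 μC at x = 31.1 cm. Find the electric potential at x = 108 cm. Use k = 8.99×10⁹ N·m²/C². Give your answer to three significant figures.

1.06×10⁵ V

Electric potential is a scalar, so the contributions from each charge add algebraically: V = Σ kqᵢ/rᵢ.
Distances from the field point to each charge: r₁ = 0.130 m, r₂ = 0.769 m.
V = k[(2.87×10⁻⁶)/(0.130) + (-7.90×10⁻⁶)/(0.769)] = 1.06×10⁵ V.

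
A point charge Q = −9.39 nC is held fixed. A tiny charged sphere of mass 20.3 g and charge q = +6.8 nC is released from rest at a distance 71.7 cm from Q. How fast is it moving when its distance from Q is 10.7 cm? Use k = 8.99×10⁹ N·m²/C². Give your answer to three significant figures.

0.0212 m/s

Only the electrostatic force acts, so mechanical energy is conserved: ½mv² = U₁ − U₂ = kQq(1/r₁ − 1/r₂).
U₁ − U₂ = (8.99×10⁹ N·m²/C²)(-9.39×10⁻⁹ C)(6.80×10⁻⁹ C)(1/0.717 − 1/0.107) = 4.56×10⁻⁶ J.
v = √(2·4.56×10⁻⁶/0.0203) = 0.0212 m/s.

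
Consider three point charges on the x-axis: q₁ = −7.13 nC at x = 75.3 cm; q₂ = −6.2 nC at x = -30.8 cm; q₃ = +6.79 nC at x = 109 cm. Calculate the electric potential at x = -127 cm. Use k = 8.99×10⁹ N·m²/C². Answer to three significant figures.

-63.8 V

Electric potential is a scalar, so the contributions from each charge add algebraically: V = Σ kqᵢ/rᵢ.
Distances from the field point to each charge: r₁ = 2.02 m, r₂ = 0.962 m, r₃ = 2.36 m.
V = k[(-7.13×10⁻⁹)/(2.02) + (-6.20×10⁻⁹)/(0.962) + (6.79×10⁻⁹)/(2.36)] = -63.8 V.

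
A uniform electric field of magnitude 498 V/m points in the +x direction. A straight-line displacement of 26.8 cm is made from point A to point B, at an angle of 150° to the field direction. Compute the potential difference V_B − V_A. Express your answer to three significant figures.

116 V

Only the component of displacement along E changes the potential: ΔV = −E·d·cosθ.
ΔV = −(498 V/m)(0.268 m)cos150° = 116 V.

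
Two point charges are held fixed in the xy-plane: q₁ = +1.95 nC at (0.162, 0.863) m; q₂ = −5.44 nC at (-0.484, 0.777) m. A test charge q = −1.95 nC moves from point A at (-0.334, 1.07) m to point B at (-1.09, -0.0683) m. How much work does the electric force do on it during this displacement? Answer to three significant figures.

The work done by the electric force is W_field = −ΔU = −q(V_B − V_A) = q(V_A − V_B).
At A: distances to the source charges are 0.537 m, 0.329 m; V_A = Σ kqᵢ/rᵢ = -116 V.
At B: distances to the source charges are 1.56 m, 1.04 m; V_B = Σ kqᵢ/rᵢ = -35.8 V.
ΔV = V_B − V_A = 80.2 V.
W_field = −qΔV = −(-1.95×10⁻⁹ C)(80.2 V) = 1.56×10⁻⁷ J.

1.56×10⁻⁷ J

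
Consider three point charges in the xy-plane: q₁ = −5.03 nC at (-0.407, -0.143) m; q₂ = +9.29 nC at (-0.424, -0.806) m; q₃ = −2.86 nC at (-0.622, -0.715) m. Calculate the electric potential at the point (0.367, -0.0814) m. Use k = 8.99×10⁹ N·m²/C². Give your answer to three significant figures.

-2.27 V

Electric potential is a scalar, so the contributions from each charge add algebraically: V = Σ kqᵢ/rᵢ.
Distances from the field point to each charge: r₁ = 0.776 m, r₂ = 1.07 m, r₃ = 1.17 m.
V = k[(-5.03×10⁻⁹)/(0.776) + (9.29×10⁻⁹)/(1.07) + (-2.86×10⁻⁹)/(1.17)] = -2.27 V.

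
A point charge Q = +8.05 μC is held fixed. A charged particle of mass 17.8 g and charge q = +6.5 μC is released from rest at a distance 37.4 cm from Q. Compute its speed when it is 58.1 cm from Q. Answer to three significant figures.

7.10 m/s

Only the electrostatic force acts, so mechanical energy is conserved: ½mv² = U₁ − U₂ = kQq(1/r₁ − 1/r₂).
U₁ − U₂ = (8.99×10⁹ N·m²/C²)(8.05×10⁻⁶ C)(6.50×10⁻⁶ C)(1/0.374 − 1/0.581) = 0.448 J.
v = √(2·0.448/0.0178) = 7.10 m/s.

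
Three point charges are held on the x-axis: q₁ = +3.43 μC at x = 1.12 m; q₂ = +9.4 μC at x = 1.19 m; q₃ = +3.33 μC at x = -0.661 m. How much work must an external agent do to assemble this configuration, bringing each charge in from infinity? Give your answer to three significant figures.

The work to assemble the configuration equals its total potential energy, U = Σ kqᵢqⱼ/rᵢⱼ over all pairs.
Pair separations: r₁₂ = 0.0700 m, r₁₃ = 1.78 m, r₂₃ = 1.85 m.
U = (4.14) + (0.0577) + (0.152) = 4.35 J.

4.35 J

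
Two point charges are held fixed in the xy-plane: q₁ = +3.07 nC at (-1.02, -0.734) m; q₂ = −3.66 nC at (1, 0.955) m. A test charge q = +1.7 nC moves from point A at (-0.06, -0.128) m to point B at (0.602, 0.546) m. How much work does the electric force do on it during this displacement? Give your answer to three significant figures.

7.97×10⁻⁸ J

The work done by the electric force is W_field = −ΔU = −q(V_B − V_A) = q(V_A − V_B).
At A: distances to the source charges are 1.14 m, 1.52 m; V_A = Σ kqᵢ/rᵢ = 2.60 V.
At B: distances to the source charges are 2.07 m, 0.571 m; V_B = Σ kqᵢ/rᵢ = -44.3 V.
ΔV = V_B − V_A = -46.9 V.
W_field = −qΔV = −(1.70×10⁻⁹ C)(-46.9 V) = 7.97×10⁻⁸ J.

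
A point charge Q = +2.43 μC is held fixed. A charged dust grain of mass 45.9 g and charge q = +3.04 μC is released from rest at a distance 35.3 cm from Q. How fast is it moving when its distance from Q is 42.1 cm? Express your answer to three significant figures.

1.15 m/s

Only the electrostatic force acts, so mechanical energy is conserved: ½mv² = U₁ − U₂ = kQq(1/r₁ − 1/r₂).
U₁ − U₂ = (8.99×10⁹ N·m²/C²)(2.43×10⁻⁶ C)(3.04×10⁻⁶ C)(1/0.353 − 1/0.421) = 0.0304 J.
v = √(2·0.0304/0.0459) = 1.15 m/s.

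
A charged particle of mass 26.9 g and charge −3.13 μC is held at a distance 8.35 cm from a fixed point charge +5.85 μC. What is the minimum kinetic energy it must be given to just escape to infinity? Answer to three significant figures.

To just escape, total mechanical energy must reach zero at infinity: ½mv²_min + U = 0, so ½mv²_min = −U = |kQq|/r.
|U| = |kQq|/r = (8.99×10⁹ N·m²/C²)(5.85×10⁻⁶)(3.13×10⁻⁶)/(0.0835) = 1.97 J.

1.97 J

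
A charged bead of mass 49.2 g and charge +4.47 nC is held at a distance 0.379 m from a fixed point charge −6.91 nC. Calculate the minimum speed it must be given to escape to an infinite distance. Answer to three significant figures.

5.46×10⁻³ m/s

To just escape, total mechanical energy must reach zero at infinity: ½mv²_min + U = 0, so ½mv²_min = −U = |kQq|/r.
|U| = |kQq|/r = (8.99×10⁹ N·m²/C²)(6.91×10⁻⁹)(4.47×10⁻⁹)/(0.379) = 7.33×10⁻⁷ J.
v_min = √(2|U|/m) = √(2·7.33×10⁻⁷/0.0492) = 5.46×10⁻³ m/s.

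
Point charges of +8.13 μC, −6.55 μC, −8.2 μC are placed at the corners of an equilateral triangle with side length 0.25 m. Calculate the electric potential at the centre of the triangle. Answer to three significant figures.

Electric potential is a scalar, so the contributions from each charge add algebraically: V = Σ kqᵢ/rᵢ.
The distance from each vertex to the centroid is a/√3 = 0.144 m.
V = k[(8.13×10⁻⁶)/(0.144) + (-6.55×10⁻⁶)/(0.144) + (-8.20×10⁻⁶)/(0.144)] = -4.12×10⁵ V.

-4.12×10⁵ V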